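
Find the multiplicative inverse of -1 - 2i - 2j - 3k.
-0.0556 + 0.1111i + 0.1111j + 0.1667k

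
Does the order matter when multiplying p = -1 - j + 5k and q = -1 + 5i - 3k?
Yes: pq = 16 - 2i + 26j + 3k ≠ 16 - 8i - 24j - 7k = qp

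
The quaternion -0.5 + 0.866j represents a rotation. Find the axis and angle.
axis = (0, 1, 0), θ = 4π/3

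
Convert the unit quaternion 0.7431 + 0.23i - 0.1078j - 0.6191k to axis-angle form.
axis = (0.3437, -0.1611, -0.9252), θ = 84°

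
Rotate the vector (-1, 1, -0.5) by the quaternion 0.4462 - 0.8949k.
(1.4, 0.197, -0.5)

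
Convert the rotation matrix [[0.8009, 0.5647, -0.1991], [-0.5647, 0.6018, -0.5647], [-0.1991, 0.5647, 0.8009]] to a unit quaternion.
0.8949 + 0.3155i - 0.3155k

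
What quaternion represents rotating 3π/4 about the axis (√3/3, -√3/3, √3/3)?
0.3827 + 0.5334i - 0.5334j + 0.5334k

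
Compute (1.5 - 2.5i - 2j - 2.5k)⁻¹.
0.08 + 0.1333i + 0.1067j + 0.1333k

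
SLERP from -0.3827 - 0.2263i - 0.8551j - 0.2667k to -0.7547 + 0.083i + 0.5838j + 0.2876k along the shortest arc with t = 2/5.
0.1071 - 0.2052i - 0.9122j - 0.338k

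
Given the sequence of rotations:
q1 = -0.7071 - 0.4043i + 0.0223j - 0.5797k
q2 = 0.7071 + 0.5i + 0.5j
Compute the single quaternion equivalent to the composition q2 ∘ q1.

q2 · q1 = -0.309 - 0.9293i - 0.0479j - 0.1966k
-0.309 - 0.9293i - 0.0479j - 0.1966k


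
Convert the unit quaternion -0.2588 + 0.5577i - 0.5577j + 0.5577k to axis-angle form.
axis = (√3/3, -√3/3, √3/3), θ = 7π/6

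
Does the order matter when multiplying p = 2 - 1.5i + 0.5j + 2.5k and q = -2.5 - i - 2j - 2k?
Yes: pq = -0.5 + 5.75i - 10.75j - 6.75k ≠ -0.5 - 2.25i + 0.25j - 13.75k = qp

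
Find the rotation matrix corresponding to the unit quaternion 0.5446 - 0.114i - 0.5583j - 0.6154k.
[[-0.3808, 0.7976, -0.4678], [-0.543, 0.2166, 0.8113], [0.7484, 0.563, 0.3506]]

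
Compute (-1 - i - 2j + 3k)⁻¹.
-0.0667 + 0.0667i + 0.1333j - 0.2k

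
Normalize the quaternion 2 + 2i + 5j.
0.3482 + 0.3482i + 0.8704j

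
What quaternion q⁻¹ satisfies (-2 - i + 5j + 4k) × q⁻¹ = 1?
-0.0435 + 0.0217i - 0.1087j - 0.087k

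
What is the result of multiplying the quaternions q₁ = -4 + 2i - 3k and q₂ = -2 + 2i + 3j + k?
7 - 3i - 20j + 8k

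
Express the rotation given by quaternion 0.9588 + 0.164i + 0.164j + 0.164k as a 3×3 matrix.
[[0.8924, -0.2607, 0.3683], [0.3683, 0.8924, -0.2607], [-0.2607, 0.3683, 0.8924]]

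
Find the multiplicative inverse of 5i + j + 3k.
-0.1429i - 0.0286j - 0.0857k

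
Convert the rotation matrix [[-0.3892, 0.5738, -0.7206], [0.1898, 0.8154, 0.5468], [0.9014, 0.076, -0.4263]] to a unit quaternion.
-0.5 + 0.2354i + 0.811j + 0.192k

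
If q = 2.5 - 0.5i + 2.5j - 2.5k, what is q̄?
2.5 + 0.5i - 2.5j + 2.5k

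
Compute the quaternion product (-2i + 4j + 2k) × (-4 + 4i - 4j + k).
22 + 20i - 6j - 16k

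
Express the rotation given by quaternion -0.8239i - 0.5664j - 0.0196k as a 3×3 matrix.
[[0.3576, 0.9333, 0.0323], [0.9333, -0.3584, 0.0222], [0.0323, 0.0222, -0.9992]]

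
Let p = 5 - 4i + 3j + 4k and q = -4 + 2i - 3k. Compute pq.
17i - 16j - 37k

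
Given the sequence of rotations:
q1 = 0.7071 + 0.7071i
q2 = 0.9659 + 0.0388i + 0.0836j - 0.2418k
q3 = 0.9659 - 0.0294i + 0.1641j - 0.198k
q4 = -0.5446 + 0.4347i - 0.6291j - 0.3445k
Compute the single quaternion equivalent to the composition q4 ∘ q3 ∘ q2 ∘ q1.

q2 · q1 = 0.6556 + 0.7104i - 0.1119j - 0.2301k
q3 · q2 · q1 = 0.6269 + 0.607i - 0.1479j - 0.4653k
q4 · q3 · q2 · q1 = -0.8586 + 0.1837i - 0.3207j + 0.355k
-0.8586 + 0.1837i - 0.3207j + 0.355k


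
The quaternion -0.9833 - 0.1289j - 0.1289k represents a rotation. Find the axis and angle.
axis = (0, -√2/2, -√2/2), θ = 339°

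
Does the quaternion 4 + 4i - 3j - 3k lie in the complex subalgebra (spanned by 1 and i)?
No. The quaternion 4 + 4i - 3j - 3k has j-coefficient y = -3 and k-coefficient z = -3, not both zero, so it does not lie in the complex subalgebra spanned by 1 and i.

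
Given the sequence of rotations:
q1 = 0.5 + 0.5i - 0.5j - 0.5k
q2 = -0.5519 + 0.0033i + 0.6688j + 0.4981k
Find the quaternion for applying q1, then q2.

q2 · q1 = 0.3059 - 0.3597i + 0.861j + 0.189k
0.3059 - 0.3597i + 0.861j + 0.189k


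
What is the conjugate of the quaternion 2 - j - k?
2 + j + k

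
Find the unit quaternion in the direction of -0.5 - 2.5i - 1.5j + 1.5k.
-0.1508 - 0.7538i - 0.4523j + 0.4523k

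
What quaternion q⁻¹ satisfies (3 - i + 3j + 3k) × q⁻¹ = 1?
0.1071 + 0.0357i - 0.1071j - 0.1071k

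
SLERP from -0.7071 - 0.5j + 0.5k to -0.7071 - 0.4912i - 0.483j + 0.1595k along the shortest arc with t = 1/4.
-0.7325 - 0.1302i - 0.5134j + 0.4277k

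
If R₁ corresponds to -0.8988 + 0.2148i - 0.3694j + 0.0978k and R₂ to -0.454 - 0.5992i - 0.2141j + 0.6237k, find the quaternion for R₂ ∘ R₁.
0.3967 + 0.6505i + 0.5527j - 0.3376k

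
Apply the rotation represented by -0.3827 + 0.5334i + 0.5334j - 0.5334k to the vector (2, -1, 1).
(-1.414, 1.932, 0.518)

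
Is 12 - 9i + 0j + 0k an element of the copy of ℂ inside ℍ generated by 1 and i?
Yes. The quaternion 12 - 9i has j- and k-coefficients y = z = 0, so it lies in the complex subalgebra spanned by 1 and i.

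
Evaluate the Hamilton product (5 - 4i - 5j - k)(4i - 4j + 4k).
-4i - 8j + 56k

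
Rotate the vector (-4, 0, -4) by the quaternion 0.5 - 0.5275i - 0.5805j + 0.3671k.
(3.645, -4.323, 0.149)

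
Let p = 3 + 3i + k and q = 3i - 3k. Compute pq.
-6 + 9i + 12j - 9k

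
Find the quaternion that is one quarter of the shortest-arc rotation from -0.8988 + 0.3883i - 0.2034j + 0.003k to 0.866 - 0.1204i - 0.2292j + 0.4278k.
-0.9309 + 0.3339i - 0.0962j - 0.1128k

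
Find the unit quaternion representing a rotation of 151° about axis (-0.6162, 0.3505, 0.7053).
0.2504 - 0.5966i + 0.3393j + 0.6828k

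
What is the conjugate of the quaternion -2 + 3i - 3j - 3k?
-2 - 3i + 3j + 3k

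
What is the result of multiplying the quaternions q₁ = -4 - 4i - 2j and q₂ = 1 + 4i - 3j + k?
6 - 22i + 14j + 16k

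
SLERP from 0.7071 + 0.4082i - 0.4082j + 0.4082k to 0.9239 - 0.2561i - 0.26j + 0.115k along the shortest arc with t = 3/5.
0.9035 + 0.0141i - 0.3459j + 0.2526k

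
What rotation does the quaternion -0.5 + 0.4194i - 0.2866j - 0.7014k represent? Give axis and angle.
axis = (0.4843, -0.3309, -0.8099), θ = 4π/3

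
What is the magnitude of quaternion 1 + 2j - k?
√6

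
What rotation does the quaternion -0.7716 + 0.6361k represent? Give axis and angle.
axis = (0, 0, 1), θ = 281°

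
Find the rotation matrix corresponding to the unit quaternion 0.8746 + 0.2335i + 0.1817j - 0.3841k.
[[0.6389, 0.7567, 0.1385], [-0.587, 0.5959, -0.548], [-0.4972, 0.2689, 0.8249]]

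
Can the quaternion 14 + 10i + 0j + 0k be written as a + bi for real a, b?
Yes. The quaternion 14 + 10i has j- and k-coefficients y = z = 0, so it lies in the complex subalgebra spanned by 1 and i.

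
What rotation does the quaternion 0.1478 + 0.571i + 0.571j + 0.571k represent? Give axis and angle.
axis = (√3/3, √3/3, √3/3), θ = 163°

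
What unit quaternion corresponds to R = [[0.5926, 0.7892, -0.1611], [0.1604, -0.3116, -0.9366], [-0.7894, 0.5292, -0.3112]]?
0.4924 + 0.7442i + 0.319j - 0.3193k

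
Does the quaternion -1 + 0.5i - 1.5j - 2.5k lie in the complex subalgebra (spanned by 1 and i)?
No. The quaternion -1 + 0.5i - 1.5j - 2.5k has j-coefficient y = -1.5 and k-coefficient z = -2.5, not both zero, so it does not lie in the complex subalgebra spanned by 1 and i.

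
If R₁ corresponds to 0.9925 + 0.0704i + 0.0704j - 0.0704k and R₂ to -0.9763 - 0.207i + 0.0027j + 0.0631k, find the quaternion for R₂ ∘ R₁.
-0.9502 - 0.2788i - 0.0762j + 0.1166k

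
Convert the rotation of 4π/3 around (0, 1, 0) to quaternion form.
-0.5 + 0.866j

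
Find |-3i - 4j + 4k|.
√41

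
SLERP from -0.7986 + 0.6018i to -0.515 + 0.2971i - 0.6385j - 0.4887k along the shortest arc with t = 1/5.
-0.7947 + 0.5778i - 0.1478j - 0.1131k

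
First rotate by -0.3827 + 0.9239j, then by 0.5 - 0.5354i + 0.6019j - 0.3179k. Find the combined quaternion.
-0.7474 + 0.4986i + 0.2316j - 0.373k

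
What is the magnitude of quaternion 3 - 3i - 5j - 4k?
√59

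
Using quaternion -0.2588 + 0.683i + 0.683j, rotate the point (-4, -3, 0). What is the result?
(-3.067, -3.933, -0.354)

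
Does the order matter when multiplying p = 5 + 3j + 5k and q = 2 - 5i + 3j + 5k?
Yes: pq = -24 - 25i - 4j + 50k ≠ -24 - 25i + 46j + 20k = qp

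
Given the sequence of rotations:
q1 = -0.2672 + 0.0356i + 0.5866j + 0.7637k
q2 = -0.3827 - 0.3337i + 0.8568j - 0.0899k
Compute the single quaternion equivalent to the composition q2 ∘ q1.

q2 · q1 = -0.3198 + 0.7826i - 0.2018j - 0.4945k
-0.3198 + 0.7826i - 0.2018j - 0.4945k


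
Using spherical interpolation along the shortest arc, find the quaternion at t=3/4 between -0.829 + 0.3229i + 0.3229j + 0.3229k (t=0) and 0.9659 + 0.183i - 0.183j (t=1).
-0.9683 - 0.0554i + 0.2277j + 0.0862k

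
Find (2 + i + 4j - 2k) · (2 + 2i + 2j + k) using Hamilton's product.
-4 + 14i + 7j - 8k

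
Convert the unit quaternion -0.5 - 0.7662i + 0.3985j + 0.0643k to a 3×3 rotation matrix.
[[0.6741, -0.5464, -0.497], [-0.675, -0.1824, -0.715], [0.3, 0.8174, -0.4917]]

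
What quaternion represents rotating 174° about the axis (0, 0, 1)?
0.0523 + 0.9986k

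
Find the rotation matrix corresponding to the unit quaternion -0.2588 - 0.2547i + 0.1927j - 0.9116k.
[[-0.7363, -0.57, 0.3646], [0.3737, -0.7918, -0.4832], [0.5641, -0.2195, 0.796]]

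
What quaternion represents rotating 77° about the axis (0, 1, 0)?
0.7826 + 0.6225j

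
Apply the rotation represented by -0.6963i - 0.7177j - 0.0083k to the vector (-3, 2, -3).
(2.055, -2.974, 2.989)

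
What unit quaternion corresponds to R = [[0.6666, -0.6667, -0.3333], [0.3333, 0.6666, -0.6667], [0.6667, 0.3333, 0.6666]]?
0.866 + 0.2887i - 0.2887j + 0.2887k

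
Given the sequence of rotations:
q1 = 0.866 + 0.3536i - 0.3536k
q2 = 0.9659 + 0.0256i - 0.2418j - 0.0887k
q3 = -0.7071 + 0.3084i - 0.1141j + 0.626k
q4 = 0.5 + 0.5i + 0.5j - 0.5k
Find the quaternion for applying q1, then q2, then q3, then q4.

q2 · q1 = 0.7961 + 0.4492i - 0.2317j - 0.3329k
q3 · q2 · q1 = -0.5195 + 0.1109i + 0.4569j + 0.7135k
q4 · q3 · q2 · q1 = -0.1869 + 0.3809i - 0.4435j + 0.7895k
-0.1869 + 0.3809i - 0.4435j + 0.7895k


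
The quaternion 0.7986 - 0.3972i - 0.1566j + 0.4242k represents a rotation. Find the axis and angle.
axis = (-0.66, -0.2602, 0.7048), θ = 74°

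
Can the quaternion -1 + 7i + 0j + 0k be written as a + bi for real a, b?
Yes. The quaternion -1 + 7i has j- and k-coefficients y = z = 0, so it lies in the complex subalgebra spanned by 1 and i.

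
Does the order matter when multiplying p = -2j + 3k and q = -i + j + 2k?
Yes: pq = -4 - 7i - 3j - 2k ≠ -4 + 7i + 3j + 2k = qp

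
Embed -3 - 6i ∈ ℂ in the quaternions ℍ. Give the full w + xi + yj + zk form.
-3 - 6i + 0j + 0k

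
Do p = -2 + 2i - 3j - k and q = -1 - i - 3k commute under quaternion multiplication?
No: pq = 1 + 9i + 10j + 4k ≠ 1 - 9i - 4j + 10k = qp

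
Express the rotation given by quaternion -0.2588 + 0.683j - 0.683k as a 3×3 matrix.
[[-0.866, -0.3535, -0.3535], [0.3535, 0.067, -0.933], [0.3535, -0.933, 0.067]]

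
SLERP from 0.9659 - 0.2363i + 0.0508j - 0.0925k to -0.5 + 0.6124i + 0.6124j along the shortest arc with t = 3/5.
0.7685 - 0.5118i - 0.3816j - 0.042k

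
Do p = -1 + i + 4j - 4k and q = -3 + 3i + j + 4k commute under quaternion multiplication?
No: pq = 12 + 14i - 29j - 3k ≠ 12 - 26i + 3j + 19k = qp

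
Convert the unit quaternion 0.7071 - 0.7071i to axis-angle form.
axis = (-1, 0, 0), θ = π/2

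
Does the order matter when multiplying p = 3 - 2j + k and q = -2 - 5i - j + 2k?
Yes: pq = -10 - 18i - 4j - 6k ≠ -10 - 12i + 6j + 14k = qp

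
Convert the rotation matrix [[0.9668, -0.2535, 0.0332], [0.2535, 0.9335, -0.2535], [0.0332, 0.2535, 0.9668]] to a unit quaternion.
0.9832 + 0.1289i + 0.1289k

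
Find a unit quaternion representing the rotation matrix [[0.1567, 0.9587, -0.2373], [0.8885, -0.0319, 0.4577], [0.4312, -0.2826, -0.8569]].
-0.2588 + 0.7151i + 0.6458j + 0.0678k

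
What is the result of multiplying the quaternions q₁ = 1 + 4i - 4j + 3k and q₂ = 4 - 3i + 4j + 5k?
17 - 19i - 41j + 21k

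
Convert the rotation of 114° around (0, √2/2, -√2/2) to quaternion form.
0.5446 + 0.593j - 0.593k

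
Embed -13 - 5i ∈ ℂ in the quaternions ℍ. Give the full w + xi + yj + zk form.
-13 - 5i + 0j + 0k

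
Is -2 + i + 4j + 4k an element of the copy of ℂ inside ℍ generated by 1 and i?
No. The quaternion -2 + i + 4j + 4k has j-coefficient y = 4 and k-coefficient z = 4, not both zero, so it does not lie in the complex subalgebra spanned by 1 and i.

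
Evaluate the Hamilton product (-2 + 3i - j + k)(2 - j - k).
-4 + 8i + 3j + k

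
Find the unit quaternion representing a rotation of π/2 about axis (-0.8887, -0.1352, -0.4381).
0.7071 - 0.6284i - 0.0956j - 0.3098k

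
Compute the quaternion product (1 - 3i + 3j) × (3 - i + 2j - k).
-6 - 13i + 8j - 4k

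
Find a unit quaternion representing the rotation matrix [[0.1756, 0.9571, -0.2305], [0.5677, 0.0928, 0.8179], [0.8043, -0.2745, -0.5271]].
-0.4305 + 0.6344i + 0.6009j + 0.2261k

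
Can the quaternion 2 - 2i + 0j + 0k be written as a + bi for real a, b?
Yes. The quaternion 2 - 2i has j- and k-coefficients y = z = 0, so it lies in the complex subalgebra spanned by 1 and i.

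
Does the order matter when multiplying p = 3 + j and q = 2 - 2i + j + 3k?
Yes: pq = 5 - 3i + 5j + 11k ≠ 5 - 9i + 5j + 7k = qp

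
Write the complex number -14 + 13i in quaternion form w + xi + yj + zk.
-14 + 13i + 0j + 0k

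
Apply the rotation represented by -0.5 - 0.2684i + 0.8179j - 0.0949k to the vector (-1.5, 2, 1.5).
(-1.684, 1.557, -1.8)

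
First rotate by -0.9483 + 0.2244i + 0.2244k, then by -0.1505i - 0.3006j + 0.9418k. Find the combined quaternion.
-0.1776 + 0.0753i + 0.5302j - 0.8257k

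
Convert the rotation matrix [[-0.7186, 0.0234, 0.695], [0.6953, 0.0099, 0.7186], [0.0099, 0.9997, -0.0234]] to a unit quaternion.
0.2588 + 0.2715i + 0.6618j + 0.6491k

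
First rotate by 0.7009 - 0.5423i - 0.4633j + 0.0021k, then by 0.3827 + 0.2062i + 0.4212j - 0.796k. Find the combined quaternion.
0.5769 - 0.4309i + 0.5492j - 0.4242k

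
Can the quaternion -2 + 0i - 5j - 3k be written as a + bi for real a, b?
No. The quaternion -2 - 5j - 3k has j-coefficient y = -5 and k-coefficient z = -3, not both zero, so it does not lie in the complex subalgebra spanned by 1 and i.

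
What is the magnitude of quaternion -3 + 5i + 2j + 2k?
√42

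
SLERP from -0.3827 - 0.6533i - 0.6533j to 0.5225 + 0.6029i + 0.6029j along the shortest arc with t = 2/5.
-0.4399 - 0.635i - 0.635j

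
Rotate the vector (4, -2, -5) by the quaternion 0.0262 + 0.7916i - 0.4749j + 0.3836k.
(-0.35, 0.197, 6.696)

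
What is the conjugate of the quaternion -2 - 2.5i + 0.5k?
-2 + 2.5i - 0.5k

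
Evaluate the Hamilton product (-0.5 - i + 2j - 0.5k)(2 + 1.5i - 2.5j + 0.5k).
5.75 - 3i + 5j - 1.75k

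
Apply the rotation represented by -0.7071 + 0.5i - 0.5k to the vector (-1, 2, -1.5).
(-1.164, -1.768, -1.664)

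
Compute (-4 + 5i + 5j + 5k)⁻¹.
-0.044 - 0.0549i - 0.0549j - 0.0549k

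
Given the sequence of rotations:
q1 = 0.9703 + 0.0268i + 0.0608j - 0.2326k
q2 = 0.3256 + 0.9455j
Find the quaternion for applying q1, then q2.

q2 · q1 = 0.2584 - 0.2112i + 0.9372j - 0.1011k
0.2584 - 0.2112i + 0.9372j - 0.1011k


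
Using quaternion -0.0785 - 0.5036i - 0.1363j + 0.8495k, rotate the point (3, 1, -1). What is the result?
(-0.336, -0.628, -3.239)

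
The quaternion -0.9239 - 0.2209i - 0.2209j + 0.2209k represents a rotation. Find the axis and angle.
axis = (-√3/3, -√3/3, √3/3), θ = 7π/4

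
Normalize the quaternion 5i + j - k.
0.9623i + 0.1925j - 0.1925k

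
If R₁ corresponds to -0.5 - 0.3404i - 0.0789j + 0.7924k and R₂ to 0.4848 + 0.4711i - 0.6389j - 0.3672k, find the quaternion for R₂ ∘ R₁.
0.1585 - 0.9358i + 0.0329j + 0.3131k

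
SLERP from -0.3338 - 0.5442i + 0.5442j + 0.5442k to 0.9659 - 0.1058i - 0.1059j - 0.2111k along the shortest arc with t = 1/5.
-0.5277 - 0.4459i + 0.4981j + 0.524k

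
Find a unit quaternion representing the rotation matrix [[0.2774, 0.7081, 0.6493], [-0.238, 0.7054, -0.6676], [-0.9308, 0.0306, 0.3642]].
0.766 + 0.2279i + 0.5157j - 0.3088k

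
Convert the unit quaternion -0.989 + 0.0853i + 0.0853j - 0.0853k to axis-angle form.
axis = (√3/3, √3/3, -√3/3), θ = 343°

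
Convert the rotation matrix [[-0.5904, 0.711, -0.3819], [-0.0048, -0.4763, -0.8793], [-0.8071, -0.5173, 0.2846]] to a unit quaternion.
-0.2334 - 0.3877i - 0.4554j + 0.7667k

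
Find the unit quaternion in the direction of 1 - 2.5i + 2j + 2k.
0.2561 - 0.6402i + 0.5121j + 0.5121k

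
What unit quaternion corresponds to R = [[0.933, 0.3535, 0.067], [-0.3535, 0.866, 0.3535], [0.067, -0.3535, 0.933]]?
0.9659 - 0.183i - 0.183k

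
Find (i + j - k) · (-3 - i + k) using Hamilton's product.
2 - 2i - 3j + 4k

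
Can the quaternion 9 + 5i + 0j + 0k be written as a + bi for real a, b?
Yes. The quaternion 9 + 5i has j- and k-coefficients y = z = 0, so it lies in the complex subalgebra spanned by 1 and i.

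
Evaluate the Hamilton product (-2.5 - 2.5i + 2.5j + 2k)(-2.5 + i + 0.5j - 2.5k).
12.5 - 3.5i - 11.75j - 2.5k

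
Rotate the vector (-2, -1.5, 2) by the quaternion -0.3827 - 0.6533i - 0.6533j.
(-0.573, -2.927, -1.164)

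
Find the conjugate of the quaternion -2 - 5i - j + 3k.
-2 + 5i + j - 3k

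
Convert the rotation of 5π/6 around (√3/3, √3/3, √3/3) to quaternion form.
0.2588 + 0.5577i + 0.5577j + 0.5577k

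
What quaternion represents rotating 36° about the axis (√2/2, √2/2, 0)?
0.9511 + 0.2185i + 0.2185j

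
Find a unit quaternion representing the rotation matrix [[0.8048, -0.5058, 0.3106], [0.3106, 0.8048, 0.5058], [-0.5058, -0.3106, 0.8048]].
0.9239 - 0.2209i + 0.2209j + 0.2209k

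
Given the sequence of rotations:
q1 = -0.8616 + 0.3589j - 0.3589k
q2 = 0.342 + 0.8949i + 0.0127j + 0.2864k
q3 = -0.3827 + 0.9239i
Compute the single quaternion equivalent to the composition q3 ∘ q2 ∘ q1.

q2 · q1 = -0.1964 - 0.8784i + 0.433j - 0.0483k
q3 · q2 · q1 = 0.8867 + 0.1547i - 0.1211j + 0.4185k
0.8867 + 0.1547i - 0.1211j + 0.4185k


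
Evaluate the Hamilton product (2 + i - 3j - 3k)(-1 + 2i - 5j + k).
-16 - 15i - 14j + 6k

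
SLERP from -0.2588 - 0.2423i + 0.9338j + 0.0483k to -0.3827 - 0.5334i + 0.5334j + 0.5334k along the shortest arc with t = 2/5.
-0.3291 - 0.3836i + 0.8226j + 0.2604k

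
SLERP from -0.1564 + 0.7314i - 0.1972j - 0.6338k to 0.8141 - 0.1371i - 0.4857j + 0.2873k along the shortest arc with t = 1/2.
-0.5987 + 0.5358i + 0.178j - 0.5682k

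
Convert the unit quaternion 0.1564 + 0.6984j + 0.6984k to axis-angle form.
axis = (0, √2/2, √2/2), θ = 162°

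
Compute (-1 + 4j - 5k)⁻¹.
-0.0238 - 0.0952j + 0.119k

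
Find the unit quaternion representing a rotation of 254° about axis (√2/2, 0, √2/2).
-0.6018 + 0.5647i + 0.5647k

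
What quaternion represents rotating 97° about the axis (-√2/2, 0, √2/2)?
0.6626 - 0.5296i + 0.5296k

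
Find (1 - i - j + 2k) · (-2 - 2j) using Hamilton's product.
-4 + 6i - 2k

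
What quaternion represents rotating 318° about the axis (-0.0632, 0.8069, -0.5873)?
-0.9336 - 0.0226i + 0.2892j - 0.2105k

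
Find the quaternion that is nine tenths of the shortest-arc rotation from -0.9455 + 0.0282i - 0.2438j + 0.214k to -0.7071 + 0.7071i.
-0.756 + 0.6535i - 0.0272j + 0.0239k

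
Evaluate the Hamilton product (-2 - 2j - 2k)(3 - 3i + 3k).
-18k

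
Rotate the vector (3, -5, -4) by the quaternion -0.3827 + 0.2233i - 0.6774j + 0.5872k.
(-5.68, -0.811, 4.133)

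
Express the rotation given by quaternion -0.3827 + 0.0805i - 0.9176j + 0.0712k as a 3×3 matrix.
[[-0.6941, -0.0932, 0.7138], [-0.2022, 0.9769, -0.0691], [-0.6909, -0.1923, -0.6969]]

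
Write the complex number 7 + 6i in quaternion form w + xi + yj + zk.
7 + 6i + 0j + 0k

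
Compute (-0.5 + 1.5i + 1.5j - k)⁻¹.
-0.087 - 0.2609i - 0.2609j + 0.1739k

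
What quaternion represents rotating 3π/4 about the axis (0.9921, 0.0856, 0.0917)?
0.3827 + 0.9166i + 0.0791j + 0.0847k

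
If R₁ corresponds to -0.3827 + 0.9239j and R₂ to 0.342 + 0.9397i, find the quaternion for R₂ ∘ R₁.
-0.1309 - 0.3596i + 0.316j + 0.8682k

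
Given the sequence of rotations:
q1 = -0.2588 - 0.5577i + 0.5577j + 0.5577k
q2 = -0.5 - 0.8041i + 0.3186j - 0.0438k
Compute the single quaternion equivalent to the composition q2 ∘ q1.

q2 · q1 = -0.4723 + 0.6891i + 0.1116j - 0.5383k
-0.4723 + 0.6891i + 0.1116j - 0.5383k


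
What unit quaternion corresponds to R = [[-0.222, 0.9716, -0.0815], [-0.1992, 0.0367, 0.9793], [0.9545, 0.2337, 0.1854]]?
0.5 - 0.3728i - 0.518j - 0.5854k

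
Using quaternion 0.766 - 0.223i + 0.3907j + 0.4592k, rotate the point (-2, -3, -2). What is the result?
(1.3, -3.896, 0.365)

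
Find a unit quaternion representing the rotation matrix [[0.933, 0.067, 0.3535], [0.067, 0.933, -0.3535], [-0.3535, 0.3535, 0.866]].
0.9659 + 0.183i + 0.183j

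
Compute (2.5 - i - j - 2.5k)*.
2.5 + i + j + 2.5k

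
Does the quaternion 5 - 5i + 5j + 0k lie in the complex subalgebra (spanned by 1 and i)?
No. The quaternion 5 - 5i + 5j has j-coefficient y = 5 and k-coefficient z = 0, not both zero, so it does not lie in the complex subalgebra spanned by 1 and i.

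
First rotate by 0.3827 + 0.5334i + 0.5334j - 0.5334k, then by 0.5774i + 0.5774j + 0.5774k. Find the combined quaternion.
-0.308 - 0.395i + 0.8369j + 0.221k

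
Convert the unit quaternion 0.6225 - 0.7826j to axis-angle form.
axis = (0, -1, 0), θ = 103°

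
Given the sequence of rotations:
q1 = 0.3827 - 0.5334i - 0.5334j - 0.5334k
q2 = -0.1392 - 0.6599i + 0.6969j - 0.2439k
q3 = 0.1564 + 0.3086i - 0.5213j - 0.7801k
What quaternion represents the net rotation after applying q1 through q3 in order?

q2 · q1 = -0.1636 - 0.6801i + 0.1191j + 0.7046k
q3 · q2 · q1 = 0.796 - 0.4313i + 0.417j - 0.08k
0.796 - 0.4313i + 0.417j - 0.08k


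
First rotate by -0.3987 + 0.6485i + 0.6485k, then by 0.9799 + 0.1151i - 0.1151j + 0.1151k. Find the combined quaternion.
-0.54 + 0.5149i + 0.0459j + 0.6642k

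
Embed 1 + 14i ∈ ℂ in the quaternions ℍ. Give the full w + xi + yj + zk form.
1 + 14i + 0j + 0k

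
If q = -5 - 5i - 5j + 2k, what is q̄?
-5 + 5i + 5j - 2k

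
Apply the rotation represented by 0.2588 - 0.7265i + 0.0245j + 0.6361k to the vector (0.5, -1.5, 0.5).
(0.186, 1.648, 0.02)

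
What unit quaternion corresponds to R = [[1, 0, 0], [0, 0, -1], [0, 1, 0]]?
0.7071 + 0.7071i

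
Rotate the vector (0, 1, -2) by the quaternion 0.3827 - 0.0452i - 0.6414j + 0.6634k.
(0.652, 1.749, -1.232)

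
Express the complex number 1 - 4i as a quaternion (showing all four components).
1 - 4i + 0j + 0k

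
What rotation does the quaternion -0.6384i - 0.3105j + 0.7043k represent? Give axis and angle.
axis = (-0.6384, -0.3105, 0.7043), θ = π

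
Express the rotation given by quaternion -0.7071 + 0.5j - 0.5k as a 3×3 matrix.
[[0, -0.7071, -0.7071], [0.7071, 0.5, -0.5], [0.7071, -0.5, 0.5]]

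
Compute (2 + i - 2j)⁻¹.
0.2222 - 0.1111i + 0.2222j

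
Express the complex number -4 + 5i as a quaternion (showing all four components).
-4 + 5i + 0j + 0k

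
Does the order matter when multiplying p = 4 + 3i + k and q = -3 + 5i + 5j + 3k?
Yes: pq = -30 + 6i + 16j + 24k ≠ -30 + 16i + 24j - 6k = qp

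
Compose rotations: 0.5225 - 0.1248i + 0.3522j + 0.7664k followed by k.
-0.7664 - 0.3522i - 0.1248j + 0.5225k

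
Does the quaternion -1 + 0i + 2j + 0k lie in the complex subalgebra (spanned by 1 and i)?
No. The quaternion -1 + 2j has j-coefficient y = 2 and k-coefficient z = 0, not both zero, so it does not lie in the complex subalgebra spanned by 1 and i.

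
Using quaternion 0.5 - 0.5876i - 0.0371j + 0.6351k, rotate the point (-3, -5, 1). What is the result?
(1.602, 0.991, 5.608)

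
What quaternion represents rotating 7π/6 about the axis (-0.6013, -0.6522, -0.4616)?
-0.2588 - 0.5808i - 0.63j - 0.4459k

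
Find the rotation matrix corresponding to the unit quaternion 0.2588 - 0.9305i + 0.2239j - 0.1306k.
[[0.8656, -0.3491, 0.3589], [-0.4843, -0.7658, 0.4231], [0.1272, -0.5401, -0.8319]]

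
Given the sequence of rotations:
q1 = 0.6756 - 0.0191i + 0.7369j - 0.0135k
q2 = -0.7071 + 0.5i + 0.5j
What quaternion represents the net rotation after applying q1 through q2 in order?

q2 · q1 = -0.8366 + 0.3446i - 0.1765j + 0.3875k
-0.8366 + 0.3446i - 0.1765j + 0.3875k


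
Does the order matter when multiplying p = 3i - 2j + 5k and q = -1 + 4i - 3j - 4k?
Yes: pq = 2 + 20i + 34j - 6k ≠ 2 - 26i - 30j - 4k = qp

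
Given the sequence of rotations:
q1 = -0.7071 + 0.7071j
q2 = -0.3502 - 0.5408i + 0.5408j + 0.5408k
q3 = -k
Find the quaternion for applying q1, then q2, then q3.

q2 · q1 = -0.1348 - 0.63j - 0.7648k
q3 · q2 · q1 = -0.7648 - 0.63i + 0.1348k
-0.7648 - 0.63i + 0.1348k


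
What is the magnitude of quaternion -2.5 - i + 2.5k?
3.674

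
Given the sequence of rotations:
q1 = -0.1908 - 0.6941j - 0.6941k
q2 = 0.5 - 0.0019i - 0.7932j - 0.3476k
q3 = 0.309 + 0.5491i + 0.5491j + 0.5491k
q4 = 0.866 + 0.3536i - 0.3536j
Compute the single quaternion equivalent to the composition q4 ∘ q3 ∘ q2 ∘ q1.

q2 · q1 = -0.8872 + 0.3097i - 0.197j - 0.2794k
q3 · q2 · q1 = -0.1826 - 0.4367i - 0.2246j - 0.8517k
q4 · q3 · q2 · q1 = -0.0831 - 0.1416i + 0.1712j - 0.9714k
-0.0831 - 0.1416i + 0.1712j - 0.9714k


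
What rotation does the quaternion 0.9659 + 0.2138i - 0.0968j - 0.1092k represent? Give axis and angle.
axis = (0.8259, -0.374, -0.4219), θ = π/6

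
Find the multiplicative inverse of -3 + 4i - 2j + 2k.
-0.0909 - 0.1212i + 0.0606j - 0.0606k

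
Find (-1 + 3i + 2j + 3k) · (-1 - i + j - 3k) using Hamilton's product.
11 - 11i + 3j + 5k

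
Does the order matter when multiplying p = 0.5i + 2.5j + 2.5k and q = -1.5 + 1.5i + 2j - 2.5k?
Yes: pq = 0.5 - 12i + 1.25j - 6.5k ≠ 0.5 + 10.5i - 8.75j - k = qp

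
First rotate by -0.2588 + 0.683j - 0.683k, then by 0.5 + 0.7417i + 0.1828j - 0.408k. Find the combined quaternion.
-0.5329 - 0.0381i + 0.8008j + 0.2707k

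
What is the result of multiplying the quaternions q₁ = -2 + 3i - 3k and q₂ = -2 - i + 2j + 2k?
13 + 2i - 7j + 8k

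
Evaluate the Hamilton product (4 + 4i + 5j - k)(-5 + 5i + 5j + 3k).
-62 + 20i - 22j + 12k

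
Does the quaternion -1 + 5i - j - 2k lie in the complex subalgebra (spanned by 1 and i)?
No. The quaternion -1 + 5i - j - 2k has j-coefficient y = -1 and k-coefficient z = -2, not both zero, so it does not lie in the complex subalgebra spanned by 1 and i.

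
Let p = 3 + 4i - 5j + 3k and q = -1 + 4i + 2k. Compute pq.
-25 - 2i + 9j + 23k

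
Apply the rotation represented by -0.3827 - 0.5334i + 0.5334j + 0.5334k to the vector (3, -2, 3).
(-3.025, -2.173, -2.851)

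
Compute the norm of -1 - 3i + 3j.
√19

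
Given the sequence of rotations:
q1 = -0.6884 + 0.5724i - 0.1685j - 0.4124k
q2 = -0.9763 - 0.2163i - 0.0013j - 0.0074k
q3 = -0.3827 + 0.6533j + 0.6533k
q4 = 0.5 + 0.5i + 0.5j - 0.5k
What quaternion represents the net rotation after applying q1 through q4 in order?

q2 · q1 = 0.7926 - 0.4106i + 0.072j + 0.4449k
q3 · q2 · q1 = -0.641 + 0.4008i + 0.222j + 0.6158k
q4 · q3 · q2 · q1 = -0.324 + 0.2988i - 0.7178j + 0.539k
-0.324 + 0.2988i - 0.7178j + 0.539k


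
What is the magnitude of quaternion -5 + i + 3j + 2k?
√39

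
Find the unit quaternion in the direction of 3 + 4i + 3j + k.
0.5071 + 0.6761i + 0.5071j + 0.169k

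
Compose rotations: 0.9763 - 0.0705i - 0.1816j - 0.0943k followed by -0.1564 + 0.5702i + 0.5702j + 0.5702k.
0.0448 + 0.6175i + 0.5987j + 0.5081k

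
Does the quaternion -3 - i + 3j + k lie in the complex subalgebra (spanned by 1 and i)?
No. The quaternion -3 - i + 3j + k has j-coefficient y = 3 and k-coefficient z = 1, not both zero, so it does not lie in the complex subalgebra spanned by 1 and i.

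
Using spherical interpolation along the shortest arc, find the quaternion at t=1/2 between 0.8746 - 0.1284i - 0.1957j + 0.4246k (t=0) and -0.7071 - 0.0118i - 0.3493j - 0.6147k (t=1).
0.8314 - 0.0613i + 0.0807j + 0.5463k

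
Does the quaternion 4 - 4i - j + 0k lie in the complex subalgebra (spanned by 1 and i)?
No. The quaternion 4 - 4i - j has j-coefficient y = -1 and k-coefficient z = 0, not both zero, so it does not lie in the complex subalgebra spanned by 1 and i.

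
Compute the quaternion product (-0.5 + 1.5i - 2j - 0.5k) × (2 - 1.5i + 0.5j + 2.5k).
3.5 - i - 7.25j - 4.5k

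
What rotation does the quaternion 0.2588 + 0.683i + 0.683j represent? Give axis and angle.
axis = (√2/2, √2/2, 0), θ = 5π/6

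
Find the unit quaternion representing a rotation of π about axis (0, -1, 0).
-j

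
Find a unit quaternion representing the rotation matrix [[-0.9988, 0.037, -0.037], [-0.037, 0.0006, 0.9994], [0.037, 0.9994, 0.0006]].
-0.0262 + 0.7069j + 0.7069k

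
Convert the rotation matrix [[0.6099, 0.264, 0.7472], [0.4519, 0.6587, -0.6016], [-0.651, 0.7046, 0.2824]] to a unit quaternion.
0.7986 + 0.4089i + 0.4377j + 0.0588k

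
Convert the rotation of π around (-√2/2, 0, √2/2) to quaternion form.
-0.7071i + 0.7071k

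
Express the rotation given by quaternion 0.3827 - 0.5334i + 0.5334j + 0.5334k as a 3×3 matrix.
[[-0.1381, -0.9773, -0.1608], [-0.1608, -0.1381, 0.9773], [-0.9773, 0.1608, -0.1381]]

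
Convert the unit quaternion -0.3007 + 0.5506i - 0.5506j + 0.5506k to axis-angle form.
axis = (√3/3, -√3/3, √3/3), θ = 215°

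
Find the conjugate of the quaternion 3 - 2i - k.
3 + 2i + k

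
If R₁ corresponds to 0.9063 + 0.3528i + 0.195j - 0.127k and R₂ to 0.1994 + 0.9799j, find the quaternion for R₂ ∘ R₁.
-0.0104 - 0.0541i + 0.927j - 0.371k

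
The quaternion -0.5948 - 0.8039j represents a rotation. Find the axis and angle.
axis = (0, -1, 0), θ = 253°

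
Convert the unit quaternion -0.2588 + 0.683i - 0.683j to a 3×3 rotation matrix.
[[0.067, -0.933, 0.3535], [-0.933, 0.067, 0.3535], [-0.3535, -0.3535, -0.866]]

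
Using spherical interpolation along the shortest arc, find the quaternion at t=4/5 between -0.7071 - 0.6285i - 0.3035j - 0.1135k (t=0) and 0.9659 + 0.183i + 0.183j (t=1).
-0.9355 - 0.2811i - 0.2128j - 0.0238k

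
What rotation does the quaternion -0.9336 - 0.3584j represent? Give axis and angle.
axis = (0, -1, 0), θ = 318°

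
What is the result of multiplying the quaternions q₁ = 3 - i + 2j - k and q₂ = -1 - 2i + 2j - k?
-10 - 5i + 5j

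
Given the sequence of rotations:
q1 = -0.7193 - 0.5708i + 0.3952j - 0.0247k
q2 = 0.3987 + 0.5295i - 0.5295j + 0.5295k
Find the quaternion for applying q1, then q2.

q2 · q1 = 0.2378 - 0.8046i + 0.2493j - 0.4837k
0.2378 - 0.8046i + 0.2493j - 0.4837k


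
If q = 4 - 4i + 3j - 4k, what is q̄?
4 + 4i - 3j + 4k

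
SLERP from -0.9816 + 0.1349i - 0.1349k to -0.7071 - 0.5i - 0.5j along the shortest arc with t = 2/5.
-0.9609 - 0.136i - 0.2245j - 0.0884k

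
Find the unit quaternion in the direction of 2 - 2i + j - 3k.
0.4714 - 0.4714i + 0.2357j - 0.7071k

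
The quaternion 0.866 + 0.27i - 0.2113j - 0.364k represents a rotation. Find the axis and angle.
axis = (0.54, -0.4226, -0.7279), θ = π/3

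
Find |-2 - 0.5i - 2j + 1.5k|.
3.24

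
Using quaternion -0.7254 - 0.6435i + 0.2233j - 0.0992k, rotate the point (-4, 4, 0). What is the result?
(-5.248, 1.182, 1.751)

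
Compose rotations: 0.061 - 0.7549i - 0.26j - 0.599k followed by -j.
-0.26 + 0.599i - 0.061j - 0.7549k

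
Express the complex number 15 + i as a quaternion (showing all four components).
15 + i + 0j + 0k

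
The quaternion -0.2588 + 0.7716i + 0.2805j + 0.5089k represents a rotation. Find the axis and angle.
axis = (0.7988, 0.2904, 0.5268), θ = 7π/6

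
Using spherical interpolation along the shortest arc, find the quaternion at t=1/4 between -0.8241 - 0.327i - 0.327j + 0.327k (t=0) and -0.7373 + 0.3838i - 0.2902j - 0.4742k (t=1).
-0.9115 - 0.1528i - 0.3609j + 0.1249k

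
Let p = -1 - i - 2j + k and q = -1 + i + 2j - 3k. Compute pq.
9 + 4i - 2j + 2k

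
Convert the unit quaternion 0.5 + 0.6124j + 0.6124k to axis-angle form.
axis = (0, √2/2, √2/2), θ = 2π/3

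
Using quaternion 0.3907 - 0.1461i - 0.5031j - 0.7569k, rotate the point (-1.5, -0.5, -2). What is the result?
(0.953, -0.991, -2.147)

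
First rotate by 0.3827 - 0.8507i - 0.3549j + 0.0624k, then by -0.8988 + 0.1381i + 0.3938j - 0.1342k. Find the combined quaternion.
-0.0784 + 0.7944i + 0.5752j + 0.1786k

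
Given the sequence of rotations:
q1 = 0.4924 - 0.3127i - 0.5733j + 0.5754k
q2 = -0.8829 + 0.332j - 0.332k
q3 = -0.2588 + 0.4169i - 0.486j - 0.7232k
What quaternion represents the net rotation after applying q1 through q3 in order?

q2 · q1 = -0.0534 + 0.2768i + 0.7735j - 0.5677k
q3 · q2 · q1 = -0.1362 + 0.7414i - 0.1377j + 0.6425k
-0.1362 + 0.7414i - 0.1377j + 0.6425k


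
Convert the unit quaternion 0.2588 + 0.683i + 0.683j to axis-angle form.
axis = (√2/2, √2/2, 0), θ = 5π/6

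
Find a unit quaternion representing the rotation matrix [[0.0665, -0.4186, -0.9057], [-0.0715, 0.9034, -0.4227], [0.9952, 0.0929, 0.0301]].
0.7071 + 0.1823i - 0.6721j + 0.1227k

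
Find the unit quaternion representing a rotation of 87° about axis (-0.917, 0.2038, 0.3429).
0.7254 - 0.6312i + 0.1403j + 0.236k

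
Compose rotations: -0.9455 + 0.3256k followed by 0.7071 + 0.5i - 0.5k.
-0.5058 - 0.4728i - 0.1628j + 0.703k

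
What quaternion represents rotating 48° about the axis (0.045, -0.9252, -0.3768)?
0.9135 + 0.0183i - 0.3763j - 0.1533k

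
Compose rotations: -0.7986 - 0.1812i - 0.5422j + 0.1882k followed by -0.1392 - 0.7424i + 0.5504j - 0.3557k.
0.342 + 0.5288i - 0.1599j + 0.7601k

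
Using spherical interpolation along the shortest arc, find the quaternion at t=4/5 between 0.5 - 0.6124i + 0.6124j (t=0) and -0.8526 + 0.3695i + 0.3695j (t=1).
0.8647 - 0.4728i - 0.1693j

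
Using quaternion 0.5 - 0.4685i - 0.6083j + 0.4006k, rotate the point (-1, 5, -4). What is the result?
(4.843, 0.305, -4.296)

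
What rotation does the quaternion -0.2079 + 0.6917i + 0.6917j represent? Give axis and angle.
axis = (√2/2, √2/2, 0), θ = 204°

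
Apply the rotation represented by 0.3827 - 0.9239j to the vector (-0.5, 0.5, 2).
(-1.061, 0.5, -1.768)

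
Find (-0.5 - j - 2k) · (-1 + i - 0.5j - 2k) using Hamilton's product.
-4 + 0.5i - 0.75j + 4k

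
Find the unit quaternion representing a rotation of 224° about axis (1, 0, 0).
-0.3746 + 0.9272i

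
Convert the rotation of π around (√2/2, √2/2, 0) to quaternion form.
0.7071i + 0.7071j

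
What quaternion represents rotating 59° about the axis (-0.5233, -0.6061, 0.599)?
0.8704 - 0.2577i - 0.2985j + 0.295k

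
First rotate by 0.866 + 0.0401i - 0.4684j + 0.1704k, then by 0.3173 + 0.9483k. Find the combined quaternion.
0.1132 + 0.4569i - 0.1106j + 0.8753k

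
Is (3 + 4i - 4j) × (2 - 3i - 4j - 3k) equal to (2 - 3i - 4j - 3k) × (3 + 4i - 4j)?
No: pq = 2 + 11i - 8j - 37k ≠ 2 - 13i - 32j + 19k = qp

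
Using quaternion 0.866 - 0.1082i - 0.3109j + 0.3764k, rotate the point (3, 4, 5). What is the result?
(-3.868, 4.697, 3.602)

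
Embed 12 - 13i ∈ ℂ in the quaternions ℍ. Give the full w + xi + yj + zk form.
12 - 13i + 0j + 0k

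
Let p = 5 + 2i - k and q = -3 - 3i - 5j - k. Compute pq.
-10 - 26i - 20j - 12k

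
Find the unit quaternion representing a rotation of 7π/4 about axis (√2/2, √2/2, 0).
-0.9239 + 0.2706i + 0.2706j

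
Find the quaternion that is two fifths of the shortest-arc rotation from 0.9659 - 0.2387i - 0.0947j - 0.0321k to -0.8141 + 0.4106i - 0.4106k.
0.9343 - 0.3178i - 0.0585j + 0.1507k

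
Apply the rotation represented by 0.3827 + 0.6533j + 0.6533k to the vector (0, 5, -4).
(-4.5, -2.682, 3.682)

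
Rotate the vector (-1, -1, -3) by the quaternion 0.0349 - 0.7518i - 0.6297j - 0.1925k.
(-1.83, -1.614, 2.247)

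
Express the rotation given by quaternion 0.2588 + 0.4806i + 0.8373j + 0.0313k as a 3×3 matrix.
[[-0.4041, 0.7886, 0.4635], [0.821, 0.5361, -0.1963], [-0.4033, 0.3012, -0.8641]]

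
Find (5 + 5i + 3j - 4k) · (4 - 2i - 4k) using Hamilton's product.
14 - 2i + 40j - 30k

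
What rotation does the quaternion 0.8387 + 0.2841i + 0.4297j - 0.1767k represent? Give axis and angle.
axis = (0.5217, 0.789, -0.3245), θ = 66°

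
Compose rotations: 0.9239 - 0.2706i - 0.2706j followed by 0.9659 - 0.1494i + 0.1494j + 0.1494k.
0.8924 - 0.359i - 0.1638j + 0.2189k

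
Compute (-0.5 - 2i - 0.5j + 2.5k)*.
-0.5 + 2i + 0.5j - 2.5k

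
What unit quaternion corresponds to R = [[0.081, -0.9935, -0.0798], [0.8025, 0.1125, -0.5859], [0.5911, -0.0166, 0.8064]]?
0.7071 + 0.2013i - 0.2372j + 0.635k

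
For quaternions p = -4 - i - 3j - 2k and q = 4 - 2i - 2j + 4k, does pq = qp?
No: pq = -16 - 12i + 4j - 28k ≠ -16 + 20i - 12j - 20k = qp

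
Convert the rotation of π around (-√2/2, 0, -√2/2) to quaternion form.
-0.7071i - 0.7071k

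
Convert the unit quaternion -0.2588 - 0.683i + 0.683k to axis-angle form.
axis = (-√2/2, 0, √2/2), θ = 7π/6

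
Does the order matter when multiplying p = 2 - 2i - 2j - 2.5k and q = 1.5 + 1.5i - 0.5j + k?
Yes: pq = 7.5 - 3.25i - 5.75j + 2.25k ≠ 7.5 + 3.25i - 2.25j - 5.75k = qp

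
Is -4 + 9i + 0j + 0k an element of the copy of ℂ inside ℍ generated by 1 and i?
Yes. The quaternion -4 + 9i has j- and k-coefficients y = z = 0, so it lies in the complex subalgebra spanned by 1 and i.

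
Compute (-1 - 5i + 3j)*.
-1 + 5i - 3j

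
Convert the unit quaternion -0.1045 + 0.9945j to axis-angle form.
axis = (0, 1, 0), θ = 192°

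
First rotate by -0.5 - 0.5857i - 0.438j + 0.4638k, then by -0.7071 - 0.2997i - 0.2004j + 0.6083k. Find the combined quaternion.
-0.1919 + 0.7375i + 0.1926j - 0.6182k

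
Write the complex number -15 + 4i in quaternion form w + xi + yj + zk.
-15 + 4i + 0j + 0k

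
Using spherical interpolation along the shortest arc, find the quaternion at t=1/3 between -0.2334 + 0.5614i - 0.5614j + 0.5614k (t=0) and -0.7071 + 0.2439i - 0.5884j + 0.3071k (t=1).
-0.4121 + 0.4752i - 0.5972j + 0.4976k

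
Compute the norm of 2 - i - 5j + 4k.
√46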